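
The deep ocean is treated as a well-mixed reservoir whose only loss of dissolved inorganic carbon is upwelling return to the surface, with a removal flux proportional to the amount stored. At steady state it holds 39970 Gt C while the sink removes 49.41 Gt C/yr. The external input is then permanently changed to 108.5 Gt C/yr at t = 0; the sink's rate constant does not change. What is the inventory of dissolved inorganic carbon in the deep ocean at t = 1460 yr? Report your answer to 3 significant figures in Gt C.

Residence time τ = M₀/F₀ = 808.9 yr. The eventual steady state is M_∞ = M₀·(F₁/F₀) = 39970 × 108.5/49.41 = 87771 Gt C.
The anomaly ΔM(t) = M(t) − M_∞ decays as ΔM₀·e^(−t/τ) with ΔM₀ = 39970 − 87771 = −47800 Gt C.
At t = 1460 yr, e^(−t/τ) = e^(−1.805) = 0.1645, so ΔM = −7863 Gt C and M = 87771 − 7863 = 79907 Gt C.

79900 Gt C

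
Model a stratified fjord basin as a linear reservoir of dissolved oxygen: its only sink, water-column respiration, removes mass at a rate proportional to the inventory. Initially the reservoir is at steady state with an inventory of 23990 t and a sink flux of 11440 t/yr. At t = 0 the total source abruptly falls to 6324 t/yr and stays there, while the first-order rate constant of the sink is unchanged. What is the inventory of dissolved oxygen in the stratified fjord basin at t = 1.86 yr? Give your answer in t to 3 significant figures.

17700 t

The sink rate constant is k = F₀/M₀ = 11440/23990 = 0.4769 yr⁻¹.
Solving dM/dt = F₁ − kM with M(0) = M₀ gives M(t) = F₁/k + (M₀ − F₁/k)·e^(−kt).
F₁/k = 6324/0.4769 = 13262 t; kt = 0.4769 × 1.86 = 0.8870, e^(−kt) = 0.4119.
M(1.86) = 13262 + (23990 − 13262) × 0.4119 = 13262 + 4419 = 17681 t.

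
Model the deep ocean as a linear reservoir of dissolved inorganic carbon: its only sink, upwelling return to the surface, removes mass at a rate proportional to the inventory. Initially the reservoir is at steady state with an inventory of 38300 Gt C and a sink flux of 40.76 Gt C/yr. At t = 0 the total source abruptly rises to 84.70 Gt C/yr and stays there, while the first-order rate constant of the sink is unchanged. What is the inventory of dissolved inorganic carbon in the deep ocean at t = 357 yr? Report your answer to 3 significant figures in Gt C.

51400 Gt C

The sink rate constant is k = F₀/M₀ = 40.76/38300 = 0.001064 yr⁻¹.
Solving dM/dt = F₁ − kM with M(0) = M₀ gives M(t) = F₁/k + (M₀ − F₁/k)·e^(−kt).
F₁/k = 84.70/0.001064 = 79588 Gt C; kt = 0.001064 × 357 = 0.3799, e^(−kt) = 0.6839.
M(357) = 79588 + (38300 − 79588) × 0.6839 = 79588 − 28240 = 51351 Gt C.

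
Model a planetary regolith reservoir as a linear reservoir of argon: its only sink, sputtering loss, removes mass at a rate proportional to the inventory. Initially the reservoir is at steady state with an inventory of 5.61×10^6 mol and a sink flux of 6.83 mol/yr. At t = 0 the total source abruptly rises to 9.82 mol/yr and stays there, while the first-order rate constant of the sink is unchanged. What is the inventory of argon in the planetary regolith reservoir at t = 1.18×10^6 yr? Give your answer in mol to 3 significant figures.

7.48×10^6 mol

Residence time τ = M₀/F₀ = 821400 yr. The eventual steady state is M_∞ = M₀·(F₁/F₀) = 5.61×10^6 × 9.82/6.83 = 8.0659×10^6 mol.
The anomaly ΔM(t) = M(t) − M_∞ decays as ΔM₀·e^(−t/τ) with ΔM₀ = 5.61×10^6 − 8.0659×10^6 = −2.456×10^6 mol.
At t = 1.18×10^6 yr, e^(−t/τ) = e^(−1.437) = 0.2377, so ΔM = −583800 mol and M = 8.0659×10^6 − 583800 = 7.4821×10^6 mol.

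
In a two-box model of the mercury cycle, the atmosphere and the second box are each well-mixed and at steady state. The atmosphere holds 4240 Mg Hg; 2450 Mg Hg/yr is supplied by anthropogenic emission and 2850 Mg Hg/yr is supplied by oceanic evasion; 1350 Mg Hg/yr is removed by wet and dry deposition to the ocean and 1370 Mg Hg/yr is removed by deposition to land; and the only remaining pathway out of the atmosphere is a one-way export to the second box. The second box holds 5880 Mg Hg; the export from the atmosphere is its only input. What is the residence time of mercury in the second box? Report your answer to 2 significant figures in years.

Balance the atmosphere: ΣF_in = 2450 + 2850 = 5300.0 Mg Hg/yr.
Export to the second box = ΣF_in − (1350 + 1370) = 2580.0 Mg Hg/yr.
At steady state the output of the second box equals its input, 2580.0 Mg Hg/yr.
τ = M / F = 5880 / 2580.0 = 2.279 yr.

2.3 yr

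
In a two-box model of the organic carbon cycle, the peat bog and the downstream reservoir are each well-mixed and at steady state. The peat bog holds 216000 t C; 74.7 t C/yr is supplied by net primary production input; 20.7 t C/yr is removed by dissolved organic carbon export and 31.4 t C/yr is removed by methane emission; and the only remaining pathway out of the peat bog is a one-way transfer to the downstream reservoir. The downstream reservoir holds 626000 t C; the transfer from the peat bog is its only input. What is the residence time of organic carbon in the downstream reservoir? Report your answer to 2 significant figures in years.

28000 yr

Balance the peat bog: ΣF_in = 74.700 t C/yr.
Transfer to the downstream reservoir = ΣF_in − (20.7 + 31.4) = 22.600 t C/yr.
At steady state the output of the downstream reservoir equals its input, 22.600 t C/yr.
τ = M / F = 626000 / 22.600 = 27700 yr.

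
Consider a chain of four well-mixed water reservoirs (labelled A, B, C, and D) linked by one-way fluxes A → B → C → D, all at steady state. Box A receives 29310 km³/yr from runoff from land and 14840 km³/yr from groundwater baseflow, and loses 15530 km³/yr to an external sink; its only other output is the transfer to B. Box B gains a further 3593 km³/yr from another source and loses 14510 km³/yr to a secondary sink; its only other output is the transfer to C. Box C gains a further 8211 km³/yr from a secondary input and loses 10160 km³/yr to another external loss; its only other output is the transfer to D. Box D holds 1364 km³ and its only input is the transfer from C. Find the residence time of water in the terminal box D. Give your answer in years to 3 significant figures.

0.0866 yr

Box A: F(A→B) = (29310 + 14840) − 15530 = 28620 km³/yr.
Box B: F(B→C) = (28620 + 3593) − 14510 = 17703 km³/yr.
Box C: F(C→D) = (17703 + 8211) − 10160 = 15754 km³/yr.
Box D throughput = its input = 15754 km³/yr; τ = 1364 / 15754 = 0.08658 yr.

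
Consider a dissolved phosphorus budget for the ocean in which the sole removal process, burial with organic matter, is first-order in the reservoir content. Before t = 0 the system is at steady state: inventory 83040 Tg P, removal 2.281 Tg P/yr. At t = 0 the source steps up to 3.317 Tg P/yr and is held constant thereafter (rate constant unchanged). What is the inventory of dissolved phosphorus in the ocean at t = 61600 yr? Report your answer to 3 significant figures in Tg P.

114000 Tg P

Residence time τ = M₀/F₀ = 36410 yr. The eventual steady state is M_∞ = M₀·(F₁/F₀) = 83040 × 3.317/2.281 = 120760 Tg P.
The anomaly ΔM(t) = M(t) − M_∞ decays as ΔM₀·e^(−t/τ) with ΔM₀ = 83040 − 120760 = −37720 Tg P.
At t = 61600 yr, e^(−t/τ) = e^(−1.692) = 0.1841, so ΔM = −6945 Tg P and M = 120760 − 6945 = 113810 Tg P.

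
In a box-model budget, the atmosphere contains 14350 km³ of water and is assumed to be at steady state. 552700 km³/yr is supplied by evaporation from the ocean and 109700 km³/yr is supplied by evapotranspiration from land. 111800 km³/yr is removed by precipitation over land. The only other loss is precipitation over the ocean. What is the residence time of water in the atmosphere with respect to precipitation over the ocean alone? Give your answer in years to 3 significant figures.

0.0261 yr

At steady state ΣF_in = ΣF_out.
ΣF_in = 552700 + 109700 = 662400 km³/yr.
Precipitation over the ocean flux = ΣF_in − (111800) = 662400 − 111800 = 550600 km³/yr.
τ = M / F = 14350 / 550600 = 0.02606 yr.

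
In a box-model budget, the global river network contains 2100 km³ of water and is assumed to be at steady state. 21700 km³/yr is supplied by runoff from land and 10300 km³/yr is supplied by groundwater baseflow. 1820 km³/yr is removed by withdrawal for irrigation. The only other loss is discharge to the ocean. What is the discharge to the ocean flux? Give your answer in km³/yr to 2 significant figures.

30000 km³/yr

At steady state ΣF_in = ΣF_out.
ΣF_in = 21700 + 10300 = 32000 km³/yr.
Discharge to the ocean flux = ΣF_in − (1820) = 32000 − 1820 = 30180 km³/yr.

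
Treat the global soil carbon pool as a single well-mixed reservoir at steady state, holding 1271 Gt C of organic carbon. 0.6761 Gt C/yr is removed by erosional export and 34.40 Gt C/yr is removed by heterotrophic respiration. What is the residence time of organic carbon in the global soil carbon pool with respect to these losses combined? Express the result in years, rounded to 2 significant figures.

36 yr

Total removal = 0.6761 + 34.40 = 35.076 Gt C/yr.
τ = M / ΣF_out = 1271 / 35.076 = 36.24 yr.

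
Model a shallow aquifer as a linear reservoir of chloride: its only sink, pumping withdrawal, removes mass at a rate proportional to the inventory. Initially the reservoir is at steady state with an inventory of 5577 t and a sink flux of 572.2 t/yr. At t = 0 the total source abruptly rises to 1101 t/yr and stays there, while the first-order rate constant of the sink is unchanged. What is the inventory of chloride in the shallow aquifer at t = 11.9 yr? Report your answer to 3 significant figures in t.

τ = M₀/F₀ = 5577/572.2 = 9.747 yr; rate constant k = 1/τ.
New steady state M_∞ = F₁/k = F₁·τ = 1101 × 9.747 = 10731 t.
M(t) = M_∞ + (M₀ − M_∞)·e^(−t/τ); t/τ = 11.9/9.747 = 1.221, so e^(−t/τ) = 0.2950.
M(t) = 10731 − 5154 × 0.2950 = 9210.8 t.

9210 t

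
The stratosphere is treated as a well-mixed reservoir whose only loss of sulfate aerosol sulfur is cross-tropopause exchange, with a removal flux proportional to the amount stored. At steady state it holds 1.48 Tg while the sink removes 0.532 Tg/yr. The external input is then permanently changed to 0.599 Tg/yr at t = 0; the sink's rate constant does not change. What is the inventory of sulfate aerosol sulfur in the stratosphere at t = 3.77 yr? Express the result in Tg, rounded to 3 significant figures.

τ = M₀/F₀ = 1.48/0.532 = 2.782 yr; rate constant k = 1/τ.
New steady state M_∞ = F₁/k = F₁·τ = 0.599 × 2.782 = 1.6664 Tg.
M(t) = M_∞ + (M₀ − M_∞)·e^(−t/τ); t/τ = 3.77/2.782 = 1.355, so e^(−t/τ) = 0.2579.
M(t) = 1.6664 − 0.1864 × 0.2579 = 1.6183 Tg.

1.62 Tg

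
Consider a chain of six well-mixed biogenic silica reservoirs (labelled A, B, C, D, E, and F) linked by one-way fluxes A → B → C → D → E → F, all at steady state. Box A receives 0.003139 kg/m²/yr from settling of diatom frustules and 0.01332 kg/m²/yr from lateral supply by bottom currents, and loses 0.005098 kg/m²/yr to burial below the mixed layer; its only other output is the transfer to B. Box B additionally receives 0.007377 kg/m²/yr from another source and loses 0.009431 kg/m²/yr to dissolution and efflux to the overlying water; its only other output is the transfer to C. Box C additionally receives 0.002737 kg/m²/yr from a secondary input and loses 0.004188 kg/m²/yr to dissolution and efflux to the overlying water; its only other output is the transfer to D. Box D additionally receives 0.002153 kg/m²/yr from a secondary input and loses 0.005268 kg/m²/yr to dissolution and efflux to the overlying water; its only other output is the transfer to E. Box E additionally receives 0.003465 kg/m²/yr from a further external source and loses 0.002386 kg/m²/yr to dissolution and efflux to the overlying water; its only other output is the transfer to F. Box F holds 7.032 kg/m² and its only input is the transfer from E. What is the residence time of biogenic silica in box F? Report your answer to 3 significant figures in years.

1210 yr

Box A: F(A→B) = (0.003139 + 0.01332) − 0.005098 = 0.011361 kg/m²/yr.
Box B: F(B→C) = (0.011361 + 0.007377) − 0.009431 = 0.0093070 kg/m²/yr.
Box C: F(C→D) = (0.0093070 + 0.002737) − 0.004188 = 0.0078560 kg/m²/yr.
Box D: F(D→E) = (0.0078560 + 0.002153) − 0.005268 = 0.0047410 kg/m²/yr.
Box E: F(E→F) = (0.0047410 + 0.003465) − 0.002386 = 0.0058200 kg/m²/yr.
Box F throughput = its input = 0.0058200 kg/m²/yr; τ = 7.032 / 0.0058200 = 1208 yr.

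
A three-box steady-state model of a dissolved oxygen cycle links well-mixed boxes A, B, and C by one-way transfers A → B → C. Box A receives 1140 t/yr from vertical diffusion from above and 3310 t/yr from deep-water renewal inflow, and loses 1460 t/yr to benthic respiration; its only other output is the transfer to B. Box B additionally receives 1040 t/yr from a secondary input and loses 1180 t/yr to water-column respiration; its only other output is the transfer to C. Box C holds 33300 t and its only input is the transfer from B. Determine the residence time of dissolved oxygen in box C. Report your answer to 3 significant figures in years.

11.7 yr

Box A: F(A→B) = (1140 + 3310) − 1460 = 2990.0 t/yr.
Box B: F(B→C) = (2990.0 + 1040) − 1180 = 2850.0 t/yr.
Box C throughput = its input = 2850.0 t/yr; τ = 33300 / 2850.0 = 11.68 yr.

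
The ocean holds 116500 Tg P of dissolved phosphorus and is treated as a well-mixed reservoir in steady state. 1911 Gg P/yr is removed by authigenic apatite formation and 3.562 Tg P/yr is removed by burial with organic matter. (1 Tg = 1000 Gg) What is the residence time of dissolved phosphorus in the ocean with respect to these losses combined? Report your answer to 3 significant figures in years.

Convert the authigenic apatite formation flux: 1911 Gg P/yr = 1.911 Tg P/yr.
Total removal = 1.911 + 3.562 = 5.4730 Tg P/yr.
τ = M / ΣF_out = 116500 / 5.4730 = 21290 yr.

21300 yr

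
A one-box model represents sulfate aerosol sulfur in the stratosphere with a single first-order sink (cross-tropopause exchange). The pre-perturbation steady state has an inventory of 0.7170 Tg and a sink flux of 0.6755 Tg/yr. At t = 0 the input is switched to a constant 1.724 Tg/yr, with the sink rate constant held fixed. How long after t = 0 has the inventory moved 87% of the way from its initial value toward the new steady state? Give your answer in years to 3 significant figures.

τ = M₀/F₀ = 0.7170/0.6755 = 1.061 yr.
The remaining gap fraction is e^(−t/τ); 87% covered ⇒ e^(−t/τ) = 0.130.
t = −τ ln(0.130) = 1.061 × 2.040 = 2.166 yr.

2.17 yr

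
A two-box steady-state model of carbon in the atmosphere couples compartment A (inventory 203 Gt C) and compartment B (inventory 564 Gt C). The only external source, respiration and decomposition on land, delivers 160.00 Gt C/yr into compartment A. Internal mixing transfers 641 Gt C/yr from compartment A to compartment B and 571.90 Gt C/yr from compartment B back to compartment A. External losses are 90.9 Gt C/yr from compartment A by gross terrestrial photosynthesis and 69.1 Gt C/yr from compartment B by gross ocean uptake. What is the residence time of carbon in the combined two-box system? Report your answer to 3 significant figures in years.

Residence time in the combined system uses the total inventory and the total *external* removal — internal exchanges between the two boxes cancel.
M_total = 203 + 564 = 767.00 Gt C.
ΣF_external_out = 90.9 + 69.1 = 160.00 Gt C/yr.
τ = M_total / ΣF_ext = 767.00 / 160.00 = 4.794 yr.

4.79 yr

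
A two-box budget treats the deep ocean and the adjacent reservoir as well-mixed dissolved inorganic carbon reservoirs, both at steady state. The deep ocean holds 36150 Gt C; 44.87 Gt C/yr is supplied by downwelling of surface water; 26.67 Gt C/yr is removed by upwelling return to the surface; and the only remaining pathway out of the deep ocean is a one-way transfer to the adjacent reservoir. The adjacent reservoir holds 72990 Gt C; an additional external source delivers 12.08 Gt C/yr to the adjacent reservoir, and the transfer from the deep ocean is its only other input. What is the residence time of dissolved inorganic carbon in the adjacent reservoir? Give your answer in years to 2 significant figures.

Balance the deep ocean: ΣF_in = 44.870 Gt C/yr.
Transfer to the adjacent reservoir = ΣF_in − (26.67) = 18.200 Gt C/yr.
Total input to the adjacent reservoir = 18.200 + 12.08 = 30.280 Gt C/yr; at steady state this equals its total output.
τ = M / F = 72990 / 30.280 = 2411 yr.

2400 yr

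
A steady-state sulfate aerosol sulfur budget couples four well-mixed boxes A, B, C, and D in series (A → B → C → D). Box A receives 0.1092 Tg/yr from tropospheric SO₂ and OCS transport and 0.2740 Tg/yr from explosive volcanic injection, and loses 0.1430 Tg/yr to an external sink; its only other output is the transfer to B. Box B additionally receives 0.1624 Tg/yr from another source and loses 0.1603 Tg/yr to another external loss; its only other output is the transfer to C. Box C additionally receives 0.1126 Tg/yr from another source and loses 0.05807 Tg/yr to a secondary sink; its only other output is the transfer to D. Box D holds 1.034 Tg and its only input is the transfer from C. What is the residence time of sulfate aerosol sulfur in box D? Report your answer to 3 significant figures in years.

Box A: F(A→B) = (0.1092 + 0.2740) − 0.1430 = 0.24020 Tg/yr.
Box B: F(B→C) = (0.24020 + 0.1624) − 0.1603 = 0.24230 Tg/yr.
Box C: F(C→D) = (0.24230 + 0.1126) − 0.05807 = 0.29683 Tg/yr.
Box D throughput = its input = 0.29683 Tg/yr; τ = 1.034 / 0.29683 = 3.483 yr.

3.48 yr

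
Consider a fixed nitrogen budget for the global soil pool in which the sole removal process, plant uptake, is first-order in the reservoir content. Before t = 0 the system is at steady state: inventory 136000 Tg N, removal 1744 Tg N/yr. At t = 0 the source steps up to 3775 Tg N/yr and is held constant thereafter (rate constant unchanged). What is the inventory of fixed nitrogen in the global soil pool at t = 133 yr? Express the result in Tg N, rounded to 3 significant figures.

266000 Tg N

τ = M₀/F₀ = 136000/1744 = 77.98 yr; rate constant k = 1/τ.
New steady state M_∞ = F₁/k = F₁·τ = 3775 × 77.98 = 294380 Tg N.
M(t) = M_∞ + (M₀ − M_∞)·e^(−t/τ); t/τ = 133/77.98 = 1.706, so e^(−t/τ) = 0.1817.
M(t) = 294380 − 158400 × 0.1817 = 265610 Tg N.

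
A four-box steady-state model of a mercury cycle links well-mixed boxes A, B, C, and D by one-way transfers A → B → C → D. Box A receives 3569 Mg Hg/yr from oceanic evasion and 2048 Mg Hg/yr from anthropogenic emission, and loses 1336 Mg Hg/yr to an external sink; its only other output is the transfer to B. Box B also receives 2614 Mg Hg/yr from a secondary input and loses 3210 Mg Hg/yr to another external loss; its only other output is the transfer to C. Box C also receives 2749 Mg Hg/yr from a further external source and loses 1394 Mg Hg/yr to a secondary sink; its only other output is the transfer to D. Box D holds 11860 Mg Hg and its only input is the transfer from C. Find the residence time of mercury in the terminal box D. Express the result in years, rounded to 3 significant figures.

Box A: F(A→B) = (3569 + 2048) − 1336 = 4281.0 Mg Hg/yr.
Box B: F(B→C) = (4281.0 + 2614) − 3210 = 3685.0 Mg Hg/yr.
Box C: F(C→D) = (3685.0 + 2749) − 1394 = 5040.0 Mg Hg/yr.
Box D throughput = its input = 5040.0 Mg Hg/yr; τ = 11860 / 5040.0 = 2.353 yr.

2.35 yr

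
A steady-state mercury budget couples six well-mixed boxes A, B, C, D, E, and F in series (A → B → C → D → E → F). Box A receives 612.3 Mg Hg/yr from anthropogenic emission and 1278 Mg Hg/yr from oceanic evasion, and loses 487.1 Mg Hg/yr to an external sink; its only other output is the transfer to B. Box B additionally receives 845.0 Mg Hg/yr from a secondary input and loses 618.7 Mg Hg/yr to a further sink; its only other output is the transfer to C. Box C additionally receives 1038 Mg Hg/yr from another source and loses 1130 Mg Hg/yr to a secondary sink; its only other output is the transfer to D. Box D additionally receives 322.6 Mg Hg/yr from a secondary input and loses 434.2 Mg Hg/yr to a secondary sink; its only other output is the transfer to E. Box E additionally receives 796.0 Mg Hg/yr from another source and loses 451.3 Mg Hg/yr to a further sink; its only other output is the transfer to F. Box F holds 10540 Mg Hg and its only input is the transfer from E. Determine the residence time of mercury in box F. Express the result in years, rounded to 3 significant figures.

Box A: F(A→B) = (612.3 + 1278) − 487.1 = 1403.2 Mg Hg/yr.
Box B: F(B→C) = (1403.2 + 845.0) − 618.7 = 1629.5 Mg Hg/yr.
Box C: F(C→D) = (1629.5 + 1038) − 1130 = 1537.5 Mg Hg/yr.
Box D: F(D→E) = (1537.5 + 322.6) − 434.2 = 1425.9 Mg Hg/yr.
Box E: F(E→F) = (1425.9 + 796.0) − 451.3 = 1770.6 Mg Hg/yr.
Box F throughput = its input = 1770.6 Mg Hg/yr; τ = 10540 / 1770.6 = 5.953 yr.

5.95 yr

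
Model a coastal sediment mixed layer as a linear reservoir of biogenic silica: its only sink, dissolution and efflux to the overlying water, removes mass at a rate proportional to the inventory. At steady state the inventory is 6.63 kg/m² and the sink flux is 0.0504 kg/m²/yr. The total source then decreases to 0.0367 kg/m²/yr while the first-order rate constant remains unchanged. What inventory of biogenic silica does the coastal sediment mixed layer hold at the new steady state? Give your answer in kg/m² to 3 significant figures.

Rate constant k = F/M = 0.0504 / 6.63 = 0.007602 yr⁻¹.
At the new steady state, source = k·M_new ⇒ M_new = 0.0367 / 0.007602 = 4.828 kg/m².
(Equivalently M_new = M × F_new/F_old = 6.63 × 0.0367/0.0504.)

4.83 kg/m²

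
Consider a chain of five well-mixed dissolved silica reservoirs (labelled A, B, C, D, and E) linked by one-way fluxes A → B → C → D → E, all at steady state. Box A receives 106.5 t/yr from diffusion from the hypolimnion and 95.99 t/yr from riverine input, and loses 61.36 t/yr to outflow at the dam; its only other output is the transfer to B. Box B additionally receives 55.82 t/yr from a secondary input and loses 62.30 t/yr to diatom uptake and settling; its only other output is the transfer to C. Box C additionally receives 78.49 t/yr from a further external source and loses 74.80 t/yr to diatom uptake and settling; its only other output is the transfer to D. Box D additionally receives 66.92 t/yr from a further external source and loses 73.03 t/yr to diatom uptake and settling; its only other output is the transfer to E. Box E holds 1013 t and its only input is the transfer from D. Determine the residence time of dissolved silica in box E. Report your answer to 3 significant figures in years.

Box A: F(A→B) = (106.5 + 95.99) − 61.36 = 141.13 t/yr.
Box B: F(B→C) = (141.13 + 55.82) − 62.30 = 134.65 t/yr.
Box C: F(C→D) = (134.65 + 78.49) − 74.80 = 138.34 t/yr.
Box D: F(D→E) = (138.34 + 66.92) − 73.03 = 132.23 t/yr.
Box E throughput = its input = 132.23 t/yr; τ = 1013 / 132.23 = 7.661 yr.

7.66 yr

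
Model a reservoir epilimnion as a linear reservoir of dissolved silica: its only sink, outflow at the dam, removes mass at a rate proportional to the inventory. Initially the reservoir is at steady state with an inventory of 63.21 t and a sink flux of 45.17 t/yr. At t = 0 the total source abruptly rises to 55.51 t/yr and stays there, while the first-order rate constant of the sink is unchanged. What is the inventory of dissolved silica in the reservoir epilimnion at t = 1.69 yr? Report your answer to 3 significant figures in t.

73.4 t

Residence time τ = M₀/F₀ = 1.399 yr. The eventual steady state is M_∞ = M₀·(F₁/F₀) = 63.21 × 55.51/45.17 = 77.680 t.
The anomaly ΔM(t) = M(t) − M_∞ decays as ΔM₀·e^(−t/τ) with ΔM₀ = 63.21 − 77.680 = −14.47 t.
At t = 1.69 yr, e^(−t/τ) = e^(−1.208) = 0.2989, so ΔM = −4.325 t and M = 77.680 − 4.325 = 73.355 t.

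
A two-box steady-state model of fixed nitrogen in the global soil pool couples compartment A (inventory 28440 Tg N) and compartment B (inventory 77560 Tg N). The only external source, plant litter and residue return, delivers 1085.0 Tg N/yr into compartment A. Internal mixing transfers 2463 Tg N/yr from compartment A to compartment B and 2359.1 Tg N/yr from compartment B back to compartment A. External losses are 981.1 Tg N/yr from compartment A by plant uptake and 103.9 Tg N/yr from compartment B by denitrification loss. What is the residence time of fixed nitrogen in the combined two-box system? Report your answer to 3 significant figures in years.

97.7 yr

For the system as a whole, the A↔B exchange is internal and contributes nothing to the throughput; only the external sinks remove mass.
M_total = 28440 + 77560 = 106000 Tg N.
ΣF_external_out = 981.1 + 103.9 = 1085.0 Tg N/yr.
τ = M_total / ΣF_ext = 106000 / 1085.0 = 97.70 yr.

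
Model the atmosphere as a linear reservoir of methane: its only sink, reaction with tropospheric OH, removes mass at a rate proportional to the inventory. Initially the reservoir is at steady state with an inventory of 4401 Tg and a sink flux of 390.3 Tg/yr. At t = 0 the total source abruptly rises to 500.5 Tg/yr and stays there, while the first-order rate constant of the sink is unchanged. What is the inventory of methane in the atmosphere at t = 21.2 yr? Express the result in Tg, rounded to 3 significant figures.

τ = M₀/F₀ = 4401/390.3 = 11.28 yr; rate constant k = 1/τ.
New steady state M_∞ = F₁/k = F₁·τ = 500.5 × 11.28 = 5643.6 Tg.
M(t) = M_∞ + (M₀ − M_∞)·e^(−t/τ); t/τ = 21.2/11.28 = 1.880, so e^(−t/τ) = 0.1526.
M(t) = 5643.6 − 1243 × 0.1526 = 5454.0 Tg.

5450 Tg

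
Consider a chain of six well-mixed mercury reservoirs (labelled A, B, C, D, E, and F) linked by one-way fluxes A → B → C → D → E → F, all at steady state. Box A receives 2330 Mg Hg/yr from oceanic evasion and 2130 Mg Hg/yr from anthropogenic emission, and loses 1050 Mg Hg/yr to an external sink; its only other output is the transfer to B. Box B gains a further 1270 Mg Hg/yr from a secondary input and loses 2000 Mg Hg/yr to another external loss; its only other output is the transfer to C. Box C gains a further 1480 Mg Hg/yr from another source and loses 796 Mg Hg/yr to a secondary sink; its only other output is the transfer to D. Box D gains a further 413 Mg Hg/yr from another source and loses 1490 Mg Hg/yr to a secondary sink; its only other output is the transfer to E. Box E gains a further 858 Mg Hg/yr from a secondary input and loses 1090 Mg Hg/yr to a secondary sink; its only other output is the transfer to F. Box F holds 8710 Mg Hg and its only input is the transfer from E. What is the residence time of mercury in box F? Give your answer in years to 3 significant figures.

Box A: F(A→B) = (2330 + 2130) − 1050 = 3410.0 Mg Hg/yr.
Box B: F(B→C) = (3410.0 + 1270) − 2000 = 2680.0 Mg Hg/yr.
Box C: F(C→D) = (2680.0 + 1480) − 796 = 3364.0 Mg Hg/yr.
Box D: F(D→E) = (3364.0 + 413) − 1490 = 2287.0 Mg Hg/yr.
Box E: F(E→F) = (2287.0 + 858) − 1090 = 2055.0 Mg Hg/yr.
Box F throughput = its input = 2055.0 Mg Hg/yr; τ = 8710 / 2055.0 = 4.238 yr.

4.24 yr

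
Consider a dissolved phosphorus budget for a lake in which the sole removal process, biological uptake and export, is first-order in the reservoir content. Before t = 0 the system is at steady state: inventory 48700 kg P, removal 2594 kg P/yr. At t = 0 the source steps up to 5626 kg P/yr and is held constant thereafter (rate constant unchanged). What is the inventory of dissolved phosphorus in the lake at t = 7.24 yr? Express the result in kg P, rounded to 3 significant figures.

τ = M₀/F₀ = 48700/2594 = 18.77 yr; rate constant k = 1/τ.
New steady state M_∞ = F₁/k = F₁·τ = 5626 × 18.77 = 105620 kg P.
M(t) = M_∞ + (M₀ − M_∞)·e^(−t/τ); t/τ = 7.24/18.77 = 0.3856, so e^(−t/τ) = 0.6800.
M(t) = 105620 − 56920 × 0.6800 = 66914 kg P.

66900 kg P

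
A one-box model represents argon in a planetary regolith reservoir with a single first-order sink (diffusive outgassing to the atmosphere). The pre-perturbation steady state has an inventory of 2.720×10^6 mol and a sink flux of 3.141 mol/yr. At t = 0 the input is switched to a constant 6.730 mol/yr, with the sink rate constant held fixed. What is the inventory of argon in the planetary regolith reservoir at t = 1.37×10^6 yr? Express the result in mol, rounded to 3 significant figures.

τ = M₀/F₀ = 2.720×10^6/3.141 = 866000 yr; rate constant k = 1/τ.
New steady state M_∞ = F₁/k = F₁·τ = 6.730 × 866000 = 5.8280×10^6 mol.
M(t) = M_∞ + (M₀ − M_∞)·e^(−t/τ); t/τ = 1.37×10^6/866000 = 1.582, so e^(−t/τ) = 0.2056.
M(t) = 5.8280×10^6 − 3.108×10^6 × 0.2056 = 5.1891×10^6 mol.

5.19×10^6 mol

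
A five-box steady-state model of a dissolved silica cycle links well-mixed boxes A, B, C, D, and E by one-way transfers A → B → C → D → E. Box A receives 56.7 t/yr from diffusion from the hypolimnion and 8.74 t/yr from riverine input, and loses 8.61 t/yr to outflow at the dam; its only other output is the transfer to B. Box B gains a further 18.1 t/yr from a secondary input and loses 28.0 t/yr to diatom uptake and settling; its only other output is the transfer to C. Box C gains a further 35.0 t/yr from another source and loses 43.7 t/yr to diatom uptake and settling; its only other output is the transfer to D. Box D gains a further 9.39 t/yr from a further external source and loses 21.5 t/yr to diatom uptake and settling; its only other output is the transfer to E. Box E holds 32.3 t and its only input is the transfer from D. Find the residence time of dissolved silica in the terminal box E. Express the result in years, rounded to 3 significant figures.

1.24 yr

Box A: F(A→B) = (56.7 + 8.74) − 8.61 = 56.830 t/yr.
Box B: F(B→C) = (56.830 + 18.1) − 28.0 = 46.930 t/yr.
Box C: F(C→D) = (46.930 + 35.0) − 43.7 = 38.230 t/yr.
Box D: F(D→E) = (38.230 + 9.39) − 21.5 = 26.120 t/yr.
Box E throughput = its input = 26.120 t/yr; τ = 32.3 / 26.120 = 1.237 yr.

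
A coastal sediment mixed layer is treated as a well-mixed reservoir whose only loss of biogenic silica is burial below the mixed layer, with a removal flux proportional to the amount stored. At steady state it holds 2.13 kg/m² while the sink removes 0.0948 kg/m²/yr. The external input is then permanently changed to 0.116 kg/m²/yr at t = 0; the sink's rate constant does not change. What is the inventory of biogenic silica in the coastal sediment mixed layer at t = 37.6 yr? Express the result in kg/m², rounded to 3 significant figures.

τ = M₀/F₀ = 2.13/0.0948 = 22.47 yr; rate constant k = 1/τ.
New steady state M_∞ = F₁/k = F₁·τ = 0.116 × 22.47 = 2.6063 kg/m².
M(t) = M_∞ + (M₀ − M_∞)·e^(−t/τ); t/τ = 37.6/22.47 = 1.673, so e^(−t/τ) = 0.1876.
M(t) = 2.6063 − 0.4763 × 0.1876 = 2.5170 kg/m².

2.52 kg/m²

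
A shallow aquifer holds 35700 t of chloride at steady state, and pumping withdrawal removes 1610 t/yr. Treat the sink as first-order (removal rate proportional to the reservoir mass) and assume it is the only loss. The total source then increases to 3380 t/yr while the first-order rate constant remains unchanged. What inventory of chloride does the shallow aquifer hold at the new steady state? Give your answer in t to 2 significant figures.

75000 t

Rate constant k = F/M = 1610 / 35700 = 0.04510 yr⁻¹.
At the new steady state, source = k·M_new ⇒ M_new = 3380 / 0.04510 = 74950 t.
(Equivalently M_new = M × F_new/F_old = 35700 × 3380/1610.)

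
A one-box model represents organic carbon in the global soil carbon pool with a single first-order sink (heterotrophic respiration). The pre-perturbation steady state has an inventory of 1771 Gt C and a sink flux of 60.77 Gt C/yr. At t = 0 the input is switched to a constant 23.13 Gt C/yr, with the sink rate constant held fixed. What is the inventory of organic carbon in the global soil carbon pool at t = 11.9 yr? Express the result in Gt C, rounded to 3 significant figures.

Residence time τ = M₀/F₀ = 29.14 yr. The eventual steady state is M_∞ = M₀·(F₁/F₀) = 1771 × 23.13/60.77 = 674.07 Gt C.
The anomaly ΔM(t) = M(t) − M_∞ decays as ΔM₀·e^(−t/τ) with ΔM₀ = 1771 − 674.07 = 1097 Gt C.
At t = 11.9 yr, e^(−t/τ) = e^(−0.4083) = 0.6648, so ΔM = 729.2 Gt C and M = 674.07 + 729.2 = 1403.3 Gt C.

1400 Gt C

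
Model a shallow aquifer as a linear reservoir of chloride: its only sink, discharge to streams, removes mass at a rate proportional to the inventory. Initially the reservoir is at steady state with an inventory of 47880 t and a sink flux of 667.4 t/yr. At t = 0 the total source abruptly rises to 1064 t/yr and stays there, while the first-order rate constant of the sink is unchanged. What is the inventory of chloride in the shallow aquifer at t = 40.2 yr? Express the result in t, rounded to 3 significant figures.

60100 t

Residence time τ = M₀/F₀ = 71.74 yr. The eventual steady state is M_∞ = M₀·(F₁/F₀) = 47880 × 1064/667.4 = 76333 t.
The anomaly ΔM(t) = M(t) − M_∞ decays as ΔM₀·e^(−t/τ) with ΔM₀ = 47880 − 76333 = −28450 t.
At t = 40.2 yr, e^(−t/τ) = e^(−0.5603) = 0.5710, so ΔM = −16250 t and M = 76333 − 16250 = 60086 t.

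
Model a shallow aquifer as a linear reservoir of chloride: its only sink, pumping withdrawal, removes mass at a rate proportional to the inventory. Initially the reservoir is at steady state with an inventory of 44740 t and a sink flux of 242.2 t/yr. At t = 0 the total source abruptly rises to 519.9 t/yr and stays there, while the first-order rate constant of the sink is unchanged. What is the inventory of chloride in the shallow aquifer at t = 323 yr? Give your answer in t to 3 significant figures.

87100 t

τ = M₀/F₀ = 44740/242.2 = 184.7 yr; rate constant k = 1/τ.
New steady state M_∞ = F₁/k = F₁·τ = 519.9 × 184.7 = 96038 t.
M(t) = M_∞ + (M₀ − M_∞)·e^(−t/τ); t/τ = 323/184.7 = 1.749, so e^(−t/τ) = 0.1740.
M(t) = 96038 − 51300 × 0.1740 = 87111 t.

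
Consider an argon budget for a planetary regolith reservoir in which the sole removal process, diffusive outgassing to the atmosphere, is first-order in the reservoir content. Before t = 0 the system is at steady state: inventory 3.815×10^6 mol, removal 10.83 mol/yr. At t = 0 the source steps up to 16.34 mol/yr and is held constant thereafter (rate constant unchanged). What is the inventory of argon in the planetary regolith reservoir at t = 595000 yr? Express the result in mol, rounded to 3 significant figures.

τ = M₀/F₀ = 3.815×10^6/10.83 = 352300 yr; rate constant k = 1/τ.
New steady state M_∞ = F₁/k = F₁·τ = 16.34 × 352300 = 5.7560×10^6 mol.
M(t) = M_∞ + (M₀ − M_∞)·e^(−t/τ); t/τ = 595000/352300 = 1.689, so e^(−t/τ) = 0.1847.
M(t) = 5.7560×10^6 − 1.941×10^6 × 0.1847 = 5.3975×10^6 mol.

5.40×10^6 mol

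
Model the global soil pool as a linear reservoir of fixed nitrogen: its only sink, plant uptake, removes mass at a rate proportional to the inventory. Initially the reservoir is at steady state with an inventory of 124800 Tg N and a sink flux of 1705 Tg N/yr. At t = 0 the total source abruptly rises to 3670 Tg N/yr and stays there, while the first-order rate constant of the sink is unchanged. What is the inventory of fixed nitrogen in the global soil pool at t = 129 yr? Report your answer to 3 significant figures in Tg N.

244000 Tg N

τ = M₀/F₀ = 124800/1705 = 73.20 yr; rate constant k = 1/τ.
New steady state M_∞ = F₁/k = F₁·τ = 3670 × 73.20 = 268630 Tg N.
M(t) = M_∞ + (M₀ − M_∞)·e^(−t/τ); t/τ = 129/73.20 = 1.762, so e^(−t/τ) = 0.1716.
M(t) = 268630 − 143800 × 0.1716 = 243940 Tg N.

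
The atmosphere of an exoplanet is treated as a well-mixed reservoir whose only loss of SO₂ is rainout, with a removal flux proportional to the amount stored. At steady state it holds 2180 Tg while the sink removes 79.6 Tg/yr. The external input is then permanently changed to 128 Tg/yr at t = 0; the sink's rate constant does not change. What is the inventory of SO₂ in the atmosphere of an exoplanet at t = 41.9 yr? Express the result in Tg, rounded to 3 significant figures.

τ = M₀/F₀ = 2180/79.6 = 27.39 yr; rate constant k = 1/τ.
New steady state M_∞ = F₁/k = F₁·τ = 128 × 27.39 = 3505.5 Tg.
M(t) = M_∞ + (M₀ − M_∞)·e^(−t/τ); t/τ = 41.9/27.39 = 1.530, so e^(−t/τ) = 0.2166.
M(t) = 3505.5 − 1326 × 0.2166 = 3218.5 Tg.

3220 Tg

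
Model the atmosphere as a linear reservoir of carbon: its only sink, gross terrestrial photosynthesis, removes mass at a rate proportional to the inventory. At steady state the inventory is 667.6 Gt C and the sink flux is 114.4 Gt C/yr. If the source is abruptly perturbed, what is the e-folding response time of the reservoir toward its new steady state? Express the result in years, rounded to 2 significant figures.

For a linear reservoir the response time equals the residence time τ = M/F.
τ = 667.6 / 114.4 = 5.836 yr.

5.8 yr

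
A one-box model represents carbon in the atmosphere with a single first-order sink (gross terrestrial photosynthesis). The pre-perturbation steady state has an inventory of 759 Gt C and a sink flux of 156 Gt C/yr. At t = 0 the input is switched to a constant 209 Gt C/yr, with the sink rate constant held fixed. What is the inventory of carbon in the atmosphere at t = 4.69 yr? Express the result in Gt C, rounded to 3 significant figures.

919 Gt C

τ = M₀/F₀ = 759/156 = 4.865 yr; rate constant k = 1/τ.
New steady state M_∞ = F₁/k = F₁·τ = 209 × 4.865 = 1016.9 Gt C.
M(t) = M_∞ + (M₀ − M_∞)·e^(−t/τ); t/τ = 4.69/4.865 = 0.9640, so e^(−t/τ) = 0.3814.
M(t) = 1016.9 − 257.9 × 0.3814 = 918.52 Gt C.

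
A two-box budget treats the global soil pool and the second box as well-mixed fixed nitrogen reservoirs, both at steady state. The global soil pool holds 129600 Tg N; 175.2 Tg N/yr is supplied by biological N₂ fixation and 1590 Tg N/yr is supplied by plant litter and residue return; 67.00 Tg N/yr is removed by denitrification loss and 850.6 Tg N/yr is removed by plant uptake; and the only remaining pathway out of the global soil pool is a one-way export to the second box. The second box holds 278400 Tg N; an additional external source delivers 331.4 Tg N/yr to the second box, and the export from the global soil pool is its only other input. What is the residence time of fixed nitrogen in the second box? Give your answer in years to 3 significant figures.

Balance the global soil pool: ΣF_in = 175.2 + 1590 = 1765.2 Tg N/yr.
Export to the second box = ΣF_in − (67.00 + 850.6) = 847.60 Tg N/yr.
Total input to the second box = 847.60 + 331.4 = 1179.0 Tg N/yr; at steady state this equals its total output.
τ = M / F = 278400 / 1179.0 = 236.1 yr.

236 yr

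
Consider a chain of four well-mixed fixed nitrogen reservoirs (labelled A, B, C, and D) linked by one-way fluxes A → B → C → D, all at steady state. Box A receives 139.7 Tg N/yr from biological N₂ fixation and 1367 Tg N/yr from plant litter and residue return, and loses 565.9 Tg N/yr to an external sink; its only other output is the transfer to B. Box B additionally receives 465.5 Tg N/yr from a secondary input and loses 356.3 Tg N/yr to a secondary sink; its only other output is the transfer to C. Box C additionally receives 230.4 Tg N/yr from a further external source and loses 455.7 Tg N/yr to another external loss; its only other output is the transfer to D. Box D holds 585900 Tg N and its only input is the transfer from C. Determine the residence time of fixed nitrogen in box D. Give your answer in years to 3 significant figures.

Box A: F(A→B) = (139.7 + 1367) − 565.9 = 940.80 Tg N/yr.
Box B: F(B→C) = (940.80 + 465.5) − 356.3 = 1050.0 Tg N/yr.
Box C: F(C→D) = (1050.0 + 230.4) − 455.7 = 824.70 Tg N/yr.
Box D throughput = its input = 824.70 Tg N/yr; τ = 585900 / 824.70 = 710.4 yr.

710 yr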